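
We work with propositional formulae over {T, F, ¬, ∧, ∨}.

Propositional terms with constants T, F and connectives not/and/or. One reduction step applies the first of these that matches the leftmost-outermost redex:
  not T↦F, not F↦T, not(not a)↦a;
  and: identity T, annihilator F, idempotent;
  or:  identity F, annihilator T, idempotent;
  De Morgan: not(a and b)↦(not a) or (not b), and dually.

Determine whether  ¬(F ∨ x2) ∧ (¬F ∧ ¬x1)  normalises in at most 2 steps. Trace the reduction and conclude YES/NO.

Answer: NO — after 2 steps the term is (T ∧ ¬x2) ∧ (¬F ∧ ¬x1), not yet normal

Working:
  start: ¬(F ∨ x2) ∧ (¬F ∧ ¬x1)
  [1] (¬F ∧ ¬x2) ∧ (¬F ∧ ¬x1)
  [2] (T ∧ ¬x2) ∧ (¬F ∧ ¬x1)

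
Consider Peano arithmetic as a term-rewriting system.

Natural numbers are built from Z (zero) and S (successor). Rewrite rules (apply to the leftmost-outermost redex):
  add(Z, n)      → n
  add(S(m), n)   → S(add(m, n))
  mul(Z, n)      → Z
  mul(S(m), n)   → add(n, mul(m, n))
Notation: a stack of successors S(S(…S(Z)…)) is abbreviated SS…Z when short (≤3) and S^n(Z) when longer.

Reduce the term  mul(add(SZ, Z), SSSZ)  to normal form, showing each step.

Answer: normal form = SSSZ  (in 8 steps)

Reduction:
  start: mul(add(SZ, Z), SSSZ)
  step 1: mul(S(add(Z, Z)), SSSZ)
  step 2: add(SSSZ, mul(add(Z, Z), SSSZ))
  step 3: S(add(SSZ, mul(add(Z, Z), SSSZ)))
  step 4: S(S(add(SZ, mul(add(Z, Z), SSSZ))))
  step 5: S(S(S(add(Z, mul(add(Z, Z), SSSZ)))))
  step 6: S(S(S(mul(add(Z, Z), SSSZ))))
  step 7: S(S(S(mul(Z, SSSZ))))
  step 8: SSSZ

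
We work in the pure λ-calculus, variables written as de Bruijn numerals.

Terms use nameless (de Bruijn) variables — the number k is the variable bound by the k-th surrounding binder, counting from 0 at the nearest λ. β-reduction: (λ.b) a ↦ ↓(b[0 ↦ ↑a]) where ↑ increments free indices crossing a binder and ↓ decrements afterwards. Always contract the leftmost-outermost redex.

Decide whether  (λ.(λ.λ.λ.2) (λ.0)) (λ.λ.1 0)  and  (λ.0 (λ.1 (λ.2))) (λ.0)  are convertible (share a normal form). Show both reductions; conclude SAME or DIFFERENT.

Term A:
  start: (λ.(λ.λ.λ.2) (λ.0)) (λ.λ.1 0)
  step 1: (λ.λ.λ.2) (λ.0)
  step 2: λ.λ.λ.0

Term B:
  start: (λ.0 (λ.1 (λ.2))) (λ.0)
  step 1: (λ.0) (λ.(λ.0) (λ.λ.0))
  step 2: λ.(λ.0) (λ.λ.0)
  step 3: λ.λ.λ.0

Answer: SAME — A ⇓ λ.λ.λ.0, B ⇓ λ.λ.λ.0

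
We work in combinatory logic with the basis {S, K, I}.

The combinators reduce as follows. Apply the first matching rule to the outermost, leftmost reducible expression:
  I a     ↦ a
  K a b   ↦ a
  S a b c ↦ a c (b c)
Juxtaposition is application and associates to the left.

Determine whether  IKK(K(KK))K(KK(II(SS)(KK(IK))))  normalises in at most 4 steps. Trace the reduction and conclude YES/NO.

Answer: YES — reaches normal form K in 3 ≤ 4 steps

Working:
  start: IKK(K(KK))K(KK(II(SS)(KK(IK))))
  [1] KK(K(KK))K(KK(II(SS)(KK(IK))))
  [2] KK(KK(II(SS)(KK(IK))))
  [3] K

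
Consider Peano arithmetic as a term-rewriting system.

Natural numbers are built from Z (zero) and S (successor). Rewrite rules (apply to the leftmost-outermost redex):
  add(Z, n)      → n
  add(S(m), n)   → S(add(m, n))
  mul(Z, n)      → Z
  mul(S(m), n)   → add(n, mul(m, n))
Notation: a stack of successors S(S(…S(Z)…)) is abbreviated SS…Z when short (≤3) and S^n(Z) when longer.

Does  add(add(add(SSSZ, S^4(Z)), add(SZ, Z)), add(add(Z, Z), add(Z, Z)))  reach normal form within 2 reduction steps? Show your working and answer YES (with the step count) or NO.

  start: add(add(add(SSSZ, S^4(Z)), add(SZ, Z)), add(add(Z, Z), add(Z, Z)))
  [1] add(add(S(add(SSZ, S^4(Z))), add(SZ, Z)), add(add(Z, Z), add(Z, Z)))
  [2] add(S(add(add(SSZ, S^4(Z)), add(SZ, Z))), add(add(Z, Z), add(Z, Z)))

Answer: NO — after 2 steps the term is add(S(add(add(SSZ, S^4(Z)), add(SZ, Z))), add(add(Z, Z), add(Z, Z))), not yet normal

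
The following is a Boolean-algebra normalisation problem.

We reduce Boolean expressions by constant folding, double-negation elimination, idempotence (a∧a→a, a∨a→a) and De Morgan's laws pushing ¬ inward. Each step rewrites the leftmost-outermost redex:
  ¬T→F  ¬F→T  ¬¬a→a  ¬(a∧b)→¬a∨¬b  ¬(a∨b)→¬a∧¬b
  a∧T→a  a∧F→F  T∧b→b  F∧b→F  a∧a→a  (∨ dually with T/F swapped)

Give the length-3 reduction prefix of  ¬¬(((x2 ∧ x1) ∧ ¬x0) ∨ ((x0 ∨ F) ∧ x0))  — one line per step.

  start: ¬¬(((x2 ∧ x1) ∧ ¬x0) ∨ ((x0 ∨ F) ∧ x0))
  [1] ((x2 ∧ x1) ∧ ¬x0) ∨ ((x0 ∨ F) ∧ x0)
  [2] ((x2 ∧ x1) ∧ ¬x0) ∨ (x0 ∧ x0)
  [3] ((x2 ∧ x1) ∧ ¬x0) ∨ x0

Answer: after 3 steps: ((x2 ∧ x1) ∧ ¬x0) ∨ x0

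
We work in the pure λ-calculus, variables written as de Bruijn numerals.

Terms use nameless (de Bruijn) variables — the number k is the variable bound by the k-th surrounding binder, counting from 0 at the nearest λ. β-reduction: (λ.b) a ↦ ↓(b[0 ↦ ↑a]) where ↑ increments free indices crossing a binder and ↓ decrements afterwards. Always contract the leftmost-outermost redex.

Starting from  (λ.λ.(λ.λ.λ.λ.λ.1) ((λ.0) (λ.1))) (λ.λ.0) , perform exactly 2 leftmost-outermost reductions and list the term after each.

Answer: after 2 steps: λ.λ.λ.λ.λ.1

Reduction:
  start: (λ.λ.(λ.λ.λ.λ.λ.1) ((λ.0) (λ.1))) (λ.λ.0)
  step 1: λ.(λ.λ.λ.λ.λ.1) ((λ.0) (λ.1))
  step 2: λ.λ.λ.λ.λ.1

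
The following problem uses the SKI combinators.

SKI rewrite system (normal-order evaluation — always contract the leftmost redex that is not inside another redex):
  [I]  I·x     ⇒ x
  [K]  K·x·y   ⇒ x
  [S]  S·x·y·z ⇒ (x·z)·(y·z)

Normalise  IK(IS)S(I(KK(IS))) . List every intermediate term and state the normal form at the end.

Answer: normal form = SK  (in 5 steps)

Reduction:
  start: IK(IS)S(I(KK(IS)))
  [1] K(IS)S(I(KK(IS)))
  [2] IS(I(KK(IS)))
  [3] S(I(KK(IS)))
  [4] S(KK(IS))
  [5] SK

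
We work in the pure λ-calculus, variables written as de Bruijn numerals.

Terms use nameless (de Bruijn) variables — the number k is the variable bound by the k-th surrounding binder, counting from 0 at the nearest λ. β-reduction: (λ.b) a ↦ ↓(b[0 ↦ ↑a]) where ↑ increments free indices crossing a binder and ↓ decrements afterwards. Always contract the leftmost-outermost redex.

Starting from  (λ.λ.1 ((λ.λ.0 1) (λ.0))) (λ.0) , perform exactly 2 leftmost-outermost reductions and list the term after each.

  start: (λ.λ.1 ((λ.λ.0 1) (λ.0))) (λ.0)
  →1  λ.(λ.0) ((λ.λ.0 1) (λ.0))
  →2  λ.(λ.λ.0 1) (λ.0)

Answer: after 2 steps: λ.(λ.λ.0 1) (λ.0)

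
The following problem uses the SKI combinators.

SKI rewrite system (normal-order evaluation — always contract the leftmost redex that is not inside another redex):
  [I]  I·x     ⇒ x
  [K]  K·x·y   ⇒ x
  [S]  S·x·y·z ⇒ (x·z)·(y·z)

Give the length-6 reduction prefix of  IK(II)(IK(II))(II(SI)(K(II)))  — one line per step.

Answer: after 6 steps: SI(K(II))

Derivation:
  start: IK(II)(IK(II))(II(SI)(K(II)))
  →1  K(II)(IK(II))(II(SI)(K(II)))
  →2  II(II(SI)(K(II)))
  →3  I(II(SI)(K(II)))
  →4  II(SI)(K(II))
  →5  I(SI)(K(II))
  →6  SI(K(II))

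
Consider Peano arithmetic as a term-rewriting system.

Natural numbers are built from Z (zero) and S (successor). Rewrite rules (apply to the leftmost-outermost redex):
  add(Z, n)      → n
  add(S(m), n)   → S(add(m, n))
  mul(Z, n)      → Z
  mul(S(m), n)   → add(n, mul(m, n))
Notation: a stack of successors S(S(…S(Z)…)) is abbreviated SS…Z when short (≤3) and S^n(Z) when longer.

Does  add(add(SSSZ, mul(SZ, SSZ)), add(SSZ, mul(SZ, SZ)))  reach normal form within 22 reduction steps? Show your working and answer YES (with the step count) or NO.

  start: add(add(SSSZ, mul(SZ, SSZ)), add(SSZ, mul(SZ, SZ)))
  step 1: add(S(add(SSZ, mul(SZ, SSZ))), add(SSZ, mul(SZ, SZ)))
  step 2: S(add(add(SSZ, mul(SZ, SSZ)), add(SSZ, mul(SZ, SZ))))
  step 3: S(add(S(add(SZ, mul(SZ, SSZ))), add(SSZ, mul(SZ, SZ))))
  step 4: S(S(add(add(SZ, mul(SZ, SSZ)), add(SSZ, mul(SZ, SZ)))))
  step 5: S(S(add(S(add(Z, mul(SZ, SSZ))), add(SSZ, mul(SZ, SZ)))))
  step 6: S(S(S(add(add(Z, mul(SZ, SSZ)), add(SSZ, mul(SZ, SZ))))))
  step 7: S(S(S(add(mul(SZ, SSZ), add(SSZ, mul(SZ, SZ))))))
  step 8: S(S(S(add(add(SSZ, mul(Z, SSZ)), add(SSZ, mul(SZ, SZ))))))
  step 9: S(S(S(add(S(add(SZ, mul(Z, SSZ))), add(SSZ, mul(SZ, SZ))))))
  step 10: S(S(S(S(add(add(SZ, mul(Z, SSZ)), add(SSZ, mul(SZ, SZ)))))))
  step 11: S(S(S(S(add(S(add(Z, mul(Z, SSZ))), add(SSZ, mul(SZ, SZ)))))))
  step 12: S(S(S(S(S(add(add(Z, mul(Z, SSZ)), add(SSZ, mul(SZ, SZ))))))))
  step 13: S(S(S(S(S(add(mul(Z, SSZ), add(SSZ, mul(SZ, SZ))))))))
  step 14: S(S(S(S(S(add(Z, add(SSZ, mul(SZ, SZ))))))))
  step 15: S(S(S(S(S(add(SSZ, mul(SZ, SZ)))))))
  step 16: S(S(S(S(S(S(add(SZ, mul(SZ, SZ))))))))
  step 17: S(S(S(S(S(S(S(add(Z, mul(SZ, SZ)))))))))
  step 18: S(S(S(S(S(S(S(mul(SZ, SZ))))))))
  step 19: S(S(S(S(S(S(S(add(SZ, mul(Z, SZ)))))))))
  step 20: S(S(S(S(S(S(S(S(add(Z, mul(Z, SZ))))))))))
  step 21: S(S(S(S(S(S(S(S(mul(Z, SZ)))))))))
  step 22: S^8(Z)

Answer: YES — reaches normal form S^8(Z) in 22 ≤ 22 steps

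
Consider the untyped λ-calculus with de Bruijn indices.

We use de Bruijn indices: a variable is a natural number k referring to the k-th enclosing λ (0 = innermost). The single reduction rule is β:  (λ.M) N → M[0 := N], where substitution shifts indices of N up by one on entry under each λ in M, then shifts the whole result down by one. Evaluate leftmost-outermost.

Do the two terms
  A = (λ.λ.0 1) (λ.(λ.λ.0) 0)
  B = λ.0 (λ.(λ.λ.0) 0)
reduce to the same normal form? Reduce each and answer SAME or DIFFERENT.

Term A:
  start: (λ.λ.0 1) (λ.(λ.λ.0) 0)
  [1] λ.0 (λ.(λ.λ.0) 0)
  [2] λ.0 (λ.λ.0)

Term B:
  start: λ.0 (λ.(λ.λ.0) 0)
  [1] λ.0 (λ.λ.0)

Answer: SAME — A ⇓ λ.0 (λ.λ.0), B ⇓ λ.0 (λ.λ.0)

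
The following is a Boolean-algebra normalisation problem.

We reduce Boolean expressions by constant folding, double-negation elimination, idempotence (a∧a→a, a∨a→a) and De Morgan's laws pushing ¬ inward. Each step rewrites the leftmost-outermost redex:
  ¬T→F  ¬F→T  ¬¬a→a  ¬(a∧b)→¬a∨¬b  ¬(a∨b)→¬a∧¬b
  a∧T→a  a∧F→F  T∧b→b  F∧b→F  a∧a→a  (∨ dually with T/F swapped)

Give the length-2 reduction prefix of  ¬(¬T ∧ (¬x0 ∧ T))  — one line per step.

Answer: after 2 steps: T ∨ ¬(¬x0 ∧ T)

Working:
  start: ¬(¬T ∧ (¬x0 ∧ T))
  step 1: ¬¬T ∨ ¬(¬x0 ∧ T)
  step 2: T ∨ ¬(¬x0 ∧ T)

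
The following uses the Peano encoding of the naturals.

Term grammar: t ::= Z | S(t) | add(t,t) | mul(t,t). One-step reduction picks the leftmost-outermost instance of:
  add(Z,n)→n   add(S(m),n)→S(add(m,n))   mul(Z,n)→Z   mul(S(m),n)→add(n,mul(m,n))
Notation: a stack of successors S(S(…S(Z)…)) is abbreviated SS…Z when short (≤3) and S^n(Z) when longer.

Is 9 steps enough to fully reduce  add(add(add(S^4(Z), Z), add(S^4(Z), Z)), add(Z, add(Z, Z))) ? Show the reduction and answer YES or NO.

Answer: NO — after 9 steps the term is S(S(S(add(add(add(SZ, Z), add(S^4(Z), Z)), add(Z, add(Z, Z)))))), not yet normal

Derivation:
  start: add(add(add(S^4(Z), Z), add(S^4(Z), Z)), add(Z, add(Z, Z)))
  [1] add(add(S(add(SSSZ, Z)), add(S^4(Z), Z)), add(Z, add(Z, Z)))
  [2] add(S(add(add(SSSZ, Z), add(S^4(Z), Z))), add(Z, add(Z, Z)))
  [3] S(add(add(add(SSSZ, Z), add(S^4(Z), Z)), add(Z, add(Z, Z))))
  [4] S(add(add(S(add(SSZ, Z)), add(S^4(Z), Z)), add(Z, add(Z, Z))))
  [5] S(add(S(add(add(SSZ, Z), add(S^4(Z), Z))), add(Z, add(Z, Z))))
  [6] S(S(add(add(add(SSZ, Z), add(S^4(Z), Z)), add(Z, add(Z, Z)))))
  [7] S(S(add(add(S(add(SZ, Z)), add(S^4(Z), Z)), add(Z, add(Z, Z)))))
  [8] S(S(add(S(add(add(SZ, Z), add(S^4(Z), Z))), add(Z, add(Z, Z)))))
  [9] S(S(S(add(add(add(SZ, Z), add(S^4(Z), Z)), add(Z, add(Z, Z))))))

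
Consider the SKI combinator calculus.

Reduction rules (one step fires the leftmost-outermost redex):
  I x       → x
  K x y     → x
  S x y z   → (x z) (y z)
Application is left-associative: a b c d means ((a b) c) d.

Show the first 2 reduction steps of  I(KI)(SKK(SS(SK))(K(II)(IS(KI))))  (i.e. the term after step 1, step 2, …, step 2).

Answer: after 2 steps: I

Reduction:
  start: I(KI)(SKK(SS(SK))(K(II)(IS(KI))))
  [1] KI(SKK(SS(SK))(K(II)(IS(KI))))
  [2] I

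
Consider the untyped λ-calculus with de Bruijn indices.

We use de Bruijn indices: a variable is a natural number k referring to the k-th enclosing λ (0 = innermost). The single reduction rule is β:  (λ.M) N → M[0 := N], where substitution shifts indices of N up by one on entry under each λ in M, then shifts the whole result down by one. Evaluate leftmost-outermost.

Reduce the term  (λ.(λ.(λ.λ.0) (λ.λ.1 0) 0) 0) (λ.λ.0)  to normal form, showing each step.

  start: (λ.(λ.(λ.λ.0) (λ.λ.1 0) 0) 0) (λ.λ.0)
  [1] (λ.(λ.λ.0) (λ.λ.1 0) 0) (λ.λ.0)
  [2] (λ.λ.0) (λ.λ.1 0) (λ.λ.0)
  [3] (λ.0) (λ.λ.0)
  [4] λ.λ.0

Answer: normal form = λ.λ.0  (in 4 steps)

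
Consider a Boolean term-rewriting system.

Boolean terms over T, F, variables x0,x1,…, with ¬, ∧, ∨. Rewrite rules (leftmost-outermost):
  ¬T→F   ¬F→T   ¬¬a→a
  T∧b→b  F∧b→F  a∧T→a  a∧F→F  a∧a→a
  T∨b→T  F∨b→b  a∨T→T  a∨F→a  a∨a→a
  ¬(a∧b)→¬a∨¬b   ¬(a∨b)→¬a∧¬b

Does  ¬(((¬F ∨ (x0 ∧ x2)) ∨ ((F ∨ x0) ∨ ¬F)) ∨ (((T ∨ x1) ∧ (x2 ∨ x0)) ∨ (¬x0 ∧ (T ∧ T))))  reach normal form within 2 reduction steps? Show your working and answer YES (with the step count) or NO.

Answer: NO — after 2 steps the term is (¬(¬F ∨ (x0 ∧ x2)) ∧ ¬((F ∨ x0) ∨ ¬F)) ∧ ¬(((T ∨ x1) ∧ (x2 ∨ x0)) ∨ (¬x0 ∧ (T ∧ T))), not yet normal

Derivation:
  start: ¬(((¬F ∨ (x0 ∧ x2)) ∨ ((F ∨ x0) ∨ ¬F)) ∨ (((T ∨ x1) ∧ (x2 ∨ x0)) ∨ (¬x0 ∧ (T ∧ T))))
  [1] ¬((¬F ∨ (x0 ∧ x2)) ∨ ((F ∨ x0) ∨ ¬F)) ∧ ¬(((T ∨ x1) ∧ (x2 ∨ x0)) ∨ (¬x0 ∧ (T ∧ T)))
  [2] (¬(¬F ∨ (x0 ∧ x2)) ∧ ¬((F ∨ x0) ∨ ¬F)) ∧ ¬(((T ∨ x1) ∧ (x2 ∨ x0)) ∨ (¬x0 ∧ (T ∧ T)))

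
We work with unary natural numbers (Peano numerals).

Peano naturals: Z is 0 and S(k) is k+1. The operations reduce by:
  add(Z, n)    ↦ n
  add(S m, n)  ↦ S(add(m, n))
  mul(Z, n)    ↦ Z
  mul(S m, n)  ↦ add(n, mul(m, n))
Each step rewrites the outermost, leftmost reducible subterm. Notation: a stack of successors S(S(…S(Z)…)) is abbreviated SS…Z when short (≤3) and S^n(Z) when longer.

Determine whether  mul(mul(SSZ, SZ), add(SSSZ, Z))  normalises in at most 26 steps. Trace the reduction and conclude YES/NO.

Answer: YES — reaches normal form S^6(Z) in 26 ≤ 26 steps

Reduction:
  start: mul(mul(SSZ, SZ), add(SSSZ, Z))
  step 1: mul(add(SZ, mul(SZ, SZ)), add(SSSZ, Z))
  step 2: mul(S(add(Z, mul(SZ, SZ))), add(SSSZ, Z))
  step 3: add(add(SSSZ, Z), mul(add(Z, mul(SZ, SZ)), add(SSSZ, Z)))
  step 4: add(S(add(SSZ, Z)), mul(add(Z, mul(SZ, SZ)), add(SSSZ, Z)))
  step 5: S(add(add(SSZ, Z), mul(add(Z, mul(SZ, SZ)), add(SSSZ, Z))))
  step 6: S(add(S(add(SZ, Z)), mul(add(Z, mul(SZ, SZ)), add(SSSZ, Z))))
  step 7: S(S(add(add(SZ, Z), mul(add(Z, mul(SZ, SZ)), add(SSSZ, Z)))))
  step 8: S(S(add(S(add(Z, Z)), mul(add(Z, mul(SZ, SZ)), add(SSSZ, Z)))))
  step 9: S(S(S(add(add(Z, Z), mul(add(Z, mul(SZ, SZ)), add(SSSZ, Z))))))
  step 10: S(S(S(add(Z, mul(add(Z, mul(SZ, SZ)), add(SSSZ, Z))))))
  step 11: S(S(S(mul(add(Z, mul(SZ, SZ)), add(SSSZ, Z)))))
  step 12: S(S(S(mul(mul(SZ, SZ), add(SSSZ, Z)))))
  step 13: S(S(S(mul(add(SZ, mul(Z, SZ)), add(SSSZ, Z)))))
  step 14: S(S(S(mul(S(add(Z, mul(Z, SZ))), add(SSSZ, Z)))))
  step 15: S(S(S(add(add(SSSZ, Z), mul(add(Z, mul(Z, SZ)), add(SSSZ, Z))))))
  step 16: S(S(S(add(S(add(SSZ, Z)), mul(add(Z, mul(Z, SZ)), add(SSSZ, Z))))))
  step 17: S(S(S(S(add(add(SSZ, Z), mul(add(Z, mul(Z, SZ)), add(SSSZ, Z)))))))
  step 18: S(S(S(S(add(S(add(SZ, Z)), mul(add(Z, mul(Z, SZ)), add(SSSZ, Z)))))))
  step 19: S(S(S(S(S(add(add(SZ, Z), mul(add(Z, mul(Z, SZ)), add(SSSZ, Z))))))))
  step 20: S(S(S(S(S(add(S(add(Z, Z)), mul(add(Z, mul(Z, SZ)), add(SSSZ, Z))))))))
  step 21: S(S(S(S(S(S(add(add(Z, Z), mul(add(Z, mul(Z, SZ)), add(SSSZ, Z)))))))))
  step 22: S(S(S(S(S(S(add(Z, mul(add(Z, mul(Z, SZ)), add(SSSZ, Z)))))))))
  step 23: S(S(S(S(S(S(mul(add(Z, mul(Z, SZ)), add(SSSZ, Z))))))))
  step 24: S(S(S(S(S(S(mul(mul(Z, SZ), add(SSSZ, Z))))))))
  step 25: S(S(S(S(S(S(mul(Z, add(SSSZ, Z))))))))
  step 26: S^6(Z)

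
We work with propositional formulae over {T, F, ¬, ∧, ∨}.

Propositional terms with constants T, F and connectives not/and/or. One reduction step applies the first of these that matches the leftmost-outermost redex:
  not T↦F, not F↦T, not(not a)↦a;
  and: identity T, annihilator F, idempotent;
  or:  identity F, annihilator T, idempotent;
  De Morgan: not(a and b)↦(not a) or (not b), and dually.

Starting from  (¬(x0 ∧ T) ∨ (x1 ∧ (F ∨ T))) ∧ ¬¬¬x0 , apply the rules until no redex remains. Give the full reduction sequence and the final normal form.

  start: (¬(x0 ∧ T) ∨ (x1 ∧ (F ∨ T))) ∧ ¬¬¬x0
  step 1: ((¬x0 ∨ ¬T) ∨ (x1 ∧ (F ∨ T))) ∧ ¬¬¬x0
  step 2: ((¬x0 ∨ F) ∨ (x1 ∧ (F ∨ T))) ∧ ¬¬¬x0
  step 3: (¬x0 ∨ (x1 ∧ (F ∨ T))) ∧ ¬¬¬x0
  step 4: (¬x0 ∨ (x1 ∧ T)) ∧ ¬¬¬x0
  step 5: (¬x0 ∨ x1) ∧ ¬¬¬x0
  step 6: (¬x0 ∨ x1) ∧ ¬x0

Answer: normal form = (¬x0 ∨ x1) ∧ ¬x0  (in 6 steps)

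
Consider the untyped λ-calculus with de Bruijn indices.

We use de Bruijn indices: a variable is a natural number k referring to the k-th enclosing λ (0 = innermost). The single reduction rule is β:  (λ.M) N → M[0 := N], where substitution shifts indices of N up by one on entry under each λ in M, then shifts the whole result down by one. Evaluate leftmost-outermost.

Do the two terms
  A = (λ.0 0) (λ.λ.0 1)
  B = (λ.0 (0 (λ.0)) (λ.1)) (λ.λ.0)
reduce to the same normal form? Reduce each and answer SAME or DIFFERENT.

Answer: DIFFERENT — A ⇓ λ.0 (λ.λ.0 1), B ⇓ λ.λ.λ.0

Derivation:
Term A:
  start: (λ.0 0) (λ.λ.0 1)
  step 1: (λ.λ.0 1) (λ.λ.0 1)
  step 2: λ.0 (λ.λ.0 1)

Term B:
  start: (λ.0 (0 (λ.0)) (λ.1)) (λ.λ.0)
  step 1: (λ.λ.0) ((λ.λ.0) (λ.0)) (λ.λ.λ.0)
  step 2: (λ.0) (λ.λ.λ.0)
  step 3: λ.λ.λ.0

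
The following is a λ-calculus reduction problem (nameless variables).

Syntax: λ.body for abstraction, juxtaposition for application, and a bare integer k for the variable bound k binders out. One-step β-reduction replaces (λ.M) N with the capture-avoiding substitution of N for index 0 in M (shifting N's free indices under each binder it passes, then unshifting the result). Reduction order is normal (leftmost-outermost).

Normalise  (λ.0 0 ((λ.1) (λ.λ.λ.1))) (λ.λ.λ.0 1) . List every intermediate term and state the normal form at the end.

  start: (λ.0 0 ((λ.1) (λ.λ.λ.1))) (λ.λ.λ.0 1)
  →1  (λ.λ.λ.0 1) (λ.λ.λ.0 1) ((λ.λ.λ.λ.0 1) (λ.λ.λ.1))
  →2  (λ.λ.0 1) ((λ.λ.λ.λ.0 1) (λ.λ.λ.1))
  →3  λ.0 ((λ.λ.λ.λ.0 1) (λ.λ.λ.1))
  →4  λ.0 (λ.λ.λ.0 1)

Answer: normal form = λ.0 (λ.λ.λ.0 1)  (in 4 steps)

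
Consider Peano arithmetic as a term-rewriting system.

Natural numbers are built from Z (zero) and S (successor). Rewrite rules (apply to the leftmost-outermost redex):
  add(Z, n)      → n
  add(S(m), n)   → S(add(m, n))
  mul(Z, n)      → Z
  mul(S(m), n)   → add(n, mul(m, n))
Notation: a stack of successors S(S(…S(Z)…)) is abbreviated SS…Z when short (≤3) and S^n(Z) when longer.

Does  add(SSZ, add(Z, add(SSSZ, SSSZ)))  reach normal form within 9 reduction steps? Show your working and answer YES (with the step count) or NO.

  start: add(SSZ, add(Z, add(SSSZ, SSSZ)))
  step 1: S(add(SZ, add(Z, add(SSSZ, SSSZ))))
  step 2: S(S(add(Z, add(Z, add(SSSZ, SSSZ)))))
  step 3: S(S(add(Z, add(SSSZ, SSSZ))))
  step 4: S(S(add(SSSZ, SSSZ)))
  step 5: S(S(S(add(SSZ, SSSZ))))
  step 6: S(S(S(S(add(SZ, SSSZ)))))
  step 7: S(S(S(S(S(add(Z, SSSZ))))))
  step 8: S^8(Z)

Answer: YES — reaches normal form S^8(Z) in 8 ≤ 9 steps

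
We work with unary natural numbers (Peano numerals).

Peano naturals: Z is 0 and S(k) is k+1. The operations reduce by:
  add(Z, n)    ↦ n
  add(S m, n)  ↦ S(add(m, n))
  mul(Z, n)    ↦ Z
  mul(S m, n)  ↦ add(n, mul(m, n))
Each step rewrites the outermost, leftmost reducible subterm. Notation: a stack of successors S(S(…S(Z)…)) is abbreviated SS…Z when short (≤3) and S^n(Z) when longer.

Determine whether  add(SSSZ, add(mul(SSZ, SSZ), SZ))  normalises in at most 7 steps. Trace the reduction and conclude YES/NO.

  start: add(SSSZ, add(mul(SSZ, SSZ), SZ))
  →1  S(add(SSZ, add(mul(SSZ, SSZ), SZ)))
  →2  S(S(add(SZ, add(mul(SSZ, SSZ), SZ))))
  →3  S(S(S(add(Z, add(mul(SSZ, SSZ), SZ)))))
  →4  S(S(S(add(mul(SSZ, SSZ), SZ))))
  →5  S(S(S(add(add(SSZ, mul(SZ, SSZ)), SZ))))
  →6  S(S(S(add(S(add(SZ, mul(SZ, SSZ))), SZ))))
  →7  S(S(S(S(add(add(SZ, mul(SZ, SSZ)), SZ)))))

Answer: NO — after 7 steps the term is S(S(S(S(add(add(SZ, mul(SZ, SSZ)), SZ))))), not yet normal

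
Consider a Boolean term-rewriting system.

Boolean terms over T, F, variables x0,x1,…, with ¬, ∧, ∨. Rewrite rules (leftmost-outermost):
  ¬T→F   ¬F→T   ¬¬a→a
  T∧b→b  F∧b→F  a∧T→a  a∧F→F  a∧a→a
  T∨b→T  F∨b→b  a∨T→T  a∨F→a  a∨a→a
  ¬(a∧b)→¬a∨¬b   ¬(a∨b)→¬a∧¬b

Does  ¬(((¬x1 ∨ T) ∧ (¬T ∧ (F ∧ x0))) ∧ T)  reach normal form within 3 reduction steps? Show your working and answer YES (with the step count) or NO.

  start: ¬(((¬x1 ∨ T) ∧ (¬T ∧ (F ∧ x0))) ∧ T)
  →1  ¬((¬x1 ∨ T) ∧ (¬T ∧ (F ∧ x0))) ∨ ¬T
  →2  (¬(¬x1 ∨ T) ∨ ¬(¬T ∧ (F ∧ x0))) ∨ ¬T
  →3  ((¬¬x1 ∧ ¬T) ∨ ¬(¬T ∧ (F ∧ x0))) ∨ ¬T

Answer: NO — after 3 steps the term is ((¬¬x1 ∧ ¬T) ∨ ¬(¬T ∧ (F ∧ x0))) ∨ ¬T, not yet normal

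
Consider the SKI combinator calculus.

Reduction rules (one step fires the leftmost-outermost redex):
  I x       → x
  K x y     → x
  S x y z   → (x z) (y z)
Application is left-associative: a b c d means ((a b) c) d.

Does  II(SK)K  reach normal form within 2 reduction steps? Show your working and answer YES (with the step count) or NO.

Answer: YES — reaches normal form SKK in 2 ≤ 2 steps

Derivation:
  start: II(SK)K
  →1  I(SK)K
  →2  SKK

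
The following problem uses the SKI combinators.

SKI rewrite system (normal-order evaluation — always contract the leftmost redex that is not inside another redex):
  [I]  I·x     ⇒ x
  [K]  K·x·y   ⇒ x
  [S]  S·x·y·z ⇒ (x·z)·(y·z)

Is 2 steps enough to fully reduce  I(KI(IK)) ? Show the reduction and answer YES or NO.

  start: I(KI(IK))
  [1] KI(IK)
  [2] I

Answer: YES — reaches normal form I in 2 ≤ 2 steps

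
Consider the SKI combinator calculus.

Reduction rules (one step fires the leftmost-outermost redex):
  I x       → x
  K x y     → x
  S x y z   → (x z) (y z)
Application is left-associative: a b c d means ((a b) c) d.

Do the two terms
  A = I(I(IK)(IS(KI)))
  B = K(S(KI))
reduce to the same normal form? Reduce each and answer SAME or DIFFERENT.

Term A:
  start: I(I(IK)(IS(KI)))
  [1] I(IK)(IS(KI))
  [2] IK(IS(KI))
  [3] K(IS(KI))
  [4] K(S(KI))

Term B:
  start: K(S(KI))

Answer: SAME — A ⇓ K(S(KI)), B ⇓ K(S(KI))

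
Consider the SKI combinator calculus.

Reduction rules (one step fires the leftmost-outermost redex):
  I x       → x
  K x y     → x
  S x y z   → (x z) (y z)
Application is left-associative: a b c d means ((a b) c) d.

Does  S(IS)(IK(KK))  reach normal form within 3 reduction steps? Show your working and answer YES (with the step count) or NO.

  start: S(IS)(IK(KK))
  step 1: SS(IK(KK))
  step 2: SS(K(KK))

Answer: YES — reaches normal form SS(K(KK)) in 2 ≤ 3 steps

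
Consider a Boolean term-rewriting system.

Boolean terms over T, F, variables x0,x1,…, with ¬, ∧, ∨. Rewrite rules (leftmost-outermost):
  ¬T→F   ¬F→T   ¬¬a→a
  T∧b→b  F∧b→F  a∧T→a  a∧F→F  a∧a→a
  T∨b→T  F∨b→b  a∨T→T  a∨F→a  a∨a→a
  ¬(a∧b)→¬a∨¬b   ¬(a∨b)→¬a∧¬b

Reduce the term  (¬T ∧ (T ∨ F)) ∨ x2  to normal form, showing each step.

  start: (¬T ∧ (T ∨ F)) ∨ x2
  →1  (F ∧ (T ∨ F)) ∨ x2
  →2  F ∨ x2
  →3  x2

Answer: normal form = x2  (in 3 steps)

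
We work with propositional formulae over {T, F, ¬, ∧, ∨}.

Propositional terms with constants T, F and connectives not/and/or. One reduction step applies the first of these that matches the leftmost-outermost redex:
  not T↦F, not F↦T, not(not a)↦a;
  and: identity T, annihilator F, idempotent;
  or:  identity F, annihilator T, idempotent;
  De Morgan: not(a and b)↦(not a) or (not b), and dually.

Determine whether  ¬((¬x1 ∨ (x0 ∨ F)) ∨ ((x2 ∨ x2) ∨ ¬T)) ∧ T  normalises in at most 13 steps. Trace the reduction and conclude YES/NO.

Answer: YES — reaches normal form (x1 ∧ ¬x0) ∧ ¬x2 in 12 ≤ 13 steps

Derivation:
  start: ¬((¬x1 ∨ (x0 ∨ F)) ∨ ((x2 ∨ x2) ∨ ¬T)) ∧ T
  →1  ¬((¬x1 ∨ (x0 ∨ F)) ∨ ((x2 ∨ x2) ∨ ¬T))
  →2  ¬(¬x1 ∨ (x0 ∨ F)) ∧ ¬((x2 ∨ x2) ∨ ¬T)
  →3  (¬¬x1 ∧ ¬(x0 ∨ F)) ∧ ¬((x2 ∨ x2) ∨ ¬T)
  →4  (x1 ∧ ¬(x0 ∨ F)) ∧ ¬((x2 ∨ x2) ∨ ¬T)
  →5  (x1 ∧ (¬x0 ∧ ¬F)) ∧ ¬((x2 ∨ x2) ∨ ¬T)
  →6  (x1 ∧ (¬x0 ∧ T)) ∧ ¬((x2 ∨ x2) ∨ ¬T)
  →7  (x1 ∧ ¬x0) ∧ ¬((x2 ∨ x2) ∨ ¬T)
  →8  (x1 ∧ ¬x0) ∧ (¬(x2 ∨ x2) ∧ ¬¬T)
  →9  (x1 ∧ ¬x0) ∧ ((¬x2 ∧ ¬x2) ∧ ¬¬T)
  →10  (x1 ∧ ¬x0) ∧ (¬x2 ∧ ¬¬T)
  →11  (x1 ∧ ¬x0) ∧ (¬x2 ∧ T)
  →12  (x1 ∧ ¬x0) ∧ ¬x2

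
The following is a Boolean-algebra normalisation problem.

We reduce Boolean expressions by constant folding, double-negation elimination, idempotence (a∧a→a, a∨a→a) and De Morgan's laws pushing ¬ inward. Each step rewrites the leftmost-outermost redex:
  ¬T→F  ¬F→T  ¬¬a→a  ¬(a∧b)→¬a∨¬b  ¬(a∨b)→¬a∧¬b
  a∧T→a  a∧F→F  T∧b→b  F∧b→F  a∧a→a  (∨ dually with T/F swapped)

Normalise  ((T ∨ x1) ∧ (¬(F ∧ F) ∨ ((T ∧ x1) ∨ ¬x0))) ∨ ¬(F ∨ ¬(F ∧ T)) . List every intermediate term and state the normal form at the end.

Answer: normal form = T  (in 7 steps)

Working:
  start: ((T ∨ x1) ∧ (¬(F ∧ F) ∨ ((T ∧ x1) ∨ ¬x0))) ∨ ¬(F ∨ ¬(F ∧ T))
  →1  (T ∧ (¬(F ∧ F) ∨ ((T ∧ x1) ∨ ¬x0))) ∨ ¬(F ∨ ¬(F ∧ T))
  →2  (¬(F ∧ F) ∨ ((T ∧ x1) ∨ ¬x0)) ∨ ¬(F ∨ ¬(F ∧ T))
  →3  ((¬F ∨ ¬F) ∨ ((T ∧ x1) ∨ ¬x0)) ∨ ¬(F ∨ ¬(F ∧ T))
  →4  (¬F ∨ ((T ∧ x1) ∨ ¬x0)) ∨ ¬(F ∨ ¬(F ∧ T))
  →5  (T ∨ ((T ∧ x1) ∨ ¬x0)) ∨ ¬(F ∨ ¬(F ∧ T))
  →6  T ∨ ¬(F ∨ ¬(F ∧ T))
  →7  T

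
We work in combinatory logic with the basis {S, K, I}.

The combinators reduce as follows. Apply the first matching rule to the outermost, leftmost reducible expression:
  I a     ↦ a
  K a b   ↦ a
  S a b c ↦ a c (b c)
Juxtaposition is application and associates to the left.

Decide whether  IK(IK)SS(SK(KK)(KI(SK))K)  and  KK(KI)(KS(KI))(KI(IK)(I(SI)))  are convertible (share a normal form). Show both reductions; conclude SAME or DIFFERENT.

Term A:
  start: IK(IK)SS(SK(KK)(KI(SK))K)
  [1] K(IK)SS(SK(KK)(KI(SK))K)
  [2] IKS(SK(KK)(KI(SK))K)
  [3] KS(SK(KK)(KI(SK))K)
  [4] S

Term B:
  start: KK(KI)(KS(KI))(KI(IK)(I(SI)))
  [1] K(KS(KI))(KI(IK)(I(SI)))
  [2] KS(KI)
  [3] S

Answer: SAME — A ⇓ S, B ⇓ S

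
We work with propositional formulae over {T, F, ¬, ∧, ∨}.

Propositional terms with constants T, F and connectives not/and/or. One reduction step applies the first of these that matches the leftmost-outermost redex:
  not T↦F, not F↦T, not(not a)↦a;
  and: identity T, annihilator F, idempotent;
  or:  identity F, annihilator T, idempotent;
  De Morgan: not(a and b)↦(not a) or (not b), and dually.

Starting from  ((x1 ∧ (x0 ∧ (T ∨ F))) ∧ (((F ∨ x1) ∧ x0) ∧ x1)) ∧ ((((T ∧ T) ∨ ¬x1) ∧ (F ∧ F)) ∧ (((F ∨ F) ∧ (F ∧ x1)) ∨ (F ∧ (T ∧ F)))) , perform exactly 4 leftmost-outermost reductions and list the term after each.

  start: ((x1 ∧ (x0 ∧ (T ∨ F))) ∧ (((F ∨ x1) ∧ x0) ∧ x1)) ∧ ((((T ∧ T) ∨ ¬x1) ∧ (F ∧ F)) ∧ (((F ∨ F) ∧ (F ∧ x1)) ∨ (F ∧ (T ∧ F))))
  [1] ((x1 ∧ (x0 ∧ T)) ∧ (((F ∨ x1) ∧ x0) ∧ x1)) ∧ ((((T ∧ T) ∨ ¬x1) ∧ (F ∧ F)) ∧ (((F ∨ F) ∧ (F ∧ x1)) ∨ (F ∧ (T ∧ F))))
  [2] ((x1 ∧ x0) ∧ (((F ∨ x1) ∧ x0) ∧ x1)) ∧ ((((T ∧ T) ∨ ¬x1) ∧ (F ∧ F)) ∧ (((F ∨ F) ∧ (F ∧ x1)) ∨ (F ∧ (T ∧ F))))
  [3] ((x1 ∧ x0) ∧ ((x1 ∧ x0) ∧ x1)) ∧ ((((T ∧ T) ∨ ¬x1) ∧ (F ∧ F)) ∧ (((F ∨ F) ∧ (F ∧ x1)) ∨ (F ∧ (T ∧ F))))
  [4] ((x1 ∧ x0) ∧ ((x1 ∧ x0) ∧ x1)) ∧ (((T ∨ ¬x1) ∧ (F ∧ F)) ∧ (((F ∨ F) ∧ (F ∧ x1)) ∨ (F ∧ (T ∧ F))))

Answer: after 4 steps: ((x1 ∧ x0) ∧ ((x1 ∧ x0) ∧ x1)) ∧ (((T ∨ ¬x1) ∧ (F ∧ F)) ∧ (((F ∨ F) ∧ (F ∧ x1)) ∨ (F ∧ (T ∧ F))))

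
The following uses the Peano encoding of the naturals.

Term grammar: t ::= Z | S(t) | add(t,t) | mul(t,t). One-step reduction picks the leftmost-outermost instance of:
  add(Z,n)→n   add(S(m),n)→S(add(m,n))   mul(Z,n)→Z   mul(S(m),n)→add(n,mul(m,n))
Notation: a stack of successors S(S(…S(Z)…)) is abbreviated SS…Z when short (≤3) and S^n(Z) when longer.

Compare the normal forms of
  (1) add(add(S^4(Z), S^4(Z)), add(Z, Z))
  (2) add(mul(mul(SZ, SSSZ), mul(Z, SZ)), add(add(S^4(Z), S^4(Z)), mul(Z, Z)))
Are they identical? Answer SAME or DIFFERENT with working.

Answer: SAME — A ⇓ S^8(Z), B ⇓ S^8(Z)

Derivation:
Term A:
  start: add(add(S^4(Z), S^4(Z)), add(Z, Z))
  →1  add(S(add(SSSZ, S^4(Z))), add(Z, Z))
  →2  S(add(add(SSSZ, S^4(Z)), add(Z, Z)))
  →3  S(add(S(add(SSZ, S^4(Z))), add(Z, Z)))
  →4  S(S(add(add(SSZ, S^4(Z)), add(Z, Z))))
  →5  S(S(add(S(add(SZ, S^4(Z))), add(Z, Z))))
  →6  S(S(S(add(add(SZ, S^4(Z)), add(Z, Z)))))
  →7  S(S(S(add(S(add(Z, S^4(Z))), add(Z, Z)))))
  →8  S(S(S(S(add(add(Z, S^4(Z)), add(Z, Z))))))
  →9  S(S(S(S(add(S^4(Z), add(Z, Z))))))
  →10  S(S(S(S(S(add(SSSZ, add(Z, Z)))))))
  →11  S(S(S(S(S(S(add(SSZ, add(Z, Z))))))))
  →12  S(S(S(S(S(S(S(add(SZ, add(Z, Z)))))))))
  →13  S(S(S(S(S(S(S(S(add(Z, add(Z, Z))))))))))
  →14  S(S(S(S(S(S(S(S(add(Z, Z)))))))))
  →15  S^8(Z)

Term B:
  start: add(mul(mul(SZ, SSSZ), mul(Z, SZ)), add(add(S^4(Z), S^4(Z)), mul(Z, Z)))
  →1  add(mul(add(SSSZ, mul(Z, SSSZ)), mul(Z, SZ)), add(add(S^4(Z), S^4(Z)), mul(Z, Z)))
  →2  add(mul(S(add(SSZ, mul(Z, SSSZ))), mul(Z, SZ)), add(add(S^4(Z), S^4(Z)), mul(Z, Z)))
  →3  add(add(mul(Z, SZ), mul(add(SSZ, mul(Z, SSSZ)), mul(Z, SZ))), add(add(S^4(Z), S^4(Z)), mul(Z, Z)))
  →4  add(add(Z, mul(add(SSZ, mul(Z, SSSZ)), mul(Z, SZ))), add(add(S^4(Z), S^4(Z)), mul(Z, Z)))
  →5  add(mul(add(SSZ, mul(Z, SSSZ)), mul(Z, SZ)), add(add(S^4(Z), S^4(Z)), mul(Z, Z)))
  →6  add(mul(S(add(SZ, mul(Z, SSSZ))), mul(Z, SZ)), add(add(S^4(Z), S^4(Z)), mul(Z, Z)))
  →7  add(add(mul(Z, SZ), mul(add(SZ, mul(Z, SSSZ)), mul(Z, SZ))), add(add(S^4(Z), S^4(Z)), mul(Z, Z)))
  →8  add(add(Z, mul(add(SZ, mul(Z, SSSZ)), mul(Z, SZ))), add(add(S^4(Z), S^4(Z)), mul(Z, Z)))
  →9  add(mul(add(SZ, mul(Z, SSSZ)), mul(Z, SZ)), add(add(S^4(Z), S^4(Z)), mul(Z, Z)))
  →10  add(mul(S(add(Z, mul(Z, SSSZ))), mul(Z, SZ)), add(add(S^4(Z), S^4(Z)), mul(Z, Z)))
  →11  add(add(mul(Z, SZ), mul(add(Z, mul(Z, SSSZ)), mul(Z, SZ))), add(add(S^4(Z), S^4(Z)), mul(Z, Z)))
  →12  add(add(Z, mul(add(Z, mul(Z, SSSZ)), mul(Z, SZ))), add(add(S^4(Z), S^4(Z)), mul(Z, Z)))
  →13  add(mul(add(Z, mul(Z, SSSZ)), mul(Z, SZ)), add(add(S^4(Z), S^4(Z)), mul(Z, Z)))
  →14  add(mul(mul(Z, SSSZ), mul(Z, SZ)), add(add(S^4(Z), S^4(Z)), mul(Z, Z)))
  →15  add(mul(Z, mul(Z, SZ)), add(add(S^4(Z), S^4(Z)), mul(Z, Z)))
  →16  add(Z, add(add(S^4(Z), S^4(Z)), mul(Z, Z)))
  →17  add(add(S^4(Z), S^4(Z)), mul(Z, Z))
  →18  add(S(add(SSSZ, S^4(Z))), mul(Z, Z))
  →19  S(add(add(SSSZ, S^4(Z)), mul(Z, Z)))
  →20  S(add(S(add(SSZ, S^4(Z))), mul(Z, Z)))
  →21  S(S(add(add(SSZ, S^4(Z)), mul(Z, Z))))
  →22  S(S(add(S(add(SZ, S^4(Z))), mul(Z, Z))))
  →23  S(S(S(add(add(SZ, S^4(Z)), mul(Z, Z)))))
  →24  S(S(S(add(S(add(Z, S^4(Z))), mul(Z, Z)))))
  →25  S(S(S(S(add(add(Z, S^4(Z)), mul(Z, Z))))))
  →26  S(S(S(S(add(S^4(Z), mul(Z, Z))))))
  →27  S(S(S(S(S(add(SSSZ, mul(Z, Z)))))))
  →28  S(S(S(S(S(S(add(SSZ, mul(Z, Z))))))))
  →29  S(S(S(S(S(S(S(add(SZ, mul(Z, Z)))))))))
  →30  S(S(S(S(S(S(S(S(add(Z, mul(Z, Z))))))))))
  →31  S(S(S(S(S(S(S(S(mul(Z, Z)))))))))
  →32  S^8(Z)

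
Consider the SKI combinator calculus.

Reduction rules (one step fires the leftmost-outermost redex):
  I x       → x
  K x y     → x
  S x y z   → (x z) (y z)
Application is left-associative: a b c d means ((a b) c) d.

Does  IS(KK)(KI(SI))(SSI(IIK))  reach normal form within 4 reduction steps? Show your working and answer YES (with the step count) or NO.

  start: IS(KK)(KI(SI))(SSI(IIK))
  →1  S(KK)(KI(SI))(SSI(IIK))
  →2  KK(SSI(IIK))(KI(SI)(SSI(IIK)))
  →3  K(KI(SI)(SSI(IIK)))
  →4  K(I(SSI(IIK)))

Answer: NO — after 4 steps the term is K(I(SSI(IIK))), not yet normal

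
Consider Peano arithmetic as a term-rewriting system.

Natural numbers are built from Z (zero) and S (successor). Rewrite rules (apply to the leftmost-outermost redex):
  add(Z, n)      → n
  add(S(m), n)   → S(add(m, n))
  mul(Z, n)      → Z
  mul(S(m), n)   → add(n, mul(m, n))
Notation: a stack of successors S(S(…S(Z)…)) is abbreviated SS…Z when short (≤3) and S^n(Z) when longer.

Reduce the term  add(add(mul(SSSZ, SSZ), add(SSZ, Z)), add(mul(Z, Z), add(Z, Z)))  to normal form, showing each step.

Answer: normal form = S^8(Z)  (in 35 steps)

Derivation:
  start: add(add(mul(SSSZ, SSZ), add(SSZ, Z)), add(mul(Z, Z), add(Z, Z)))
  →1  add(add(add(SSZ, mul(SSZ, SSZ)), add(SSZ, Z)), add(mul(Z, Z), add(Z, Z)))
  →2  add(add(S(add(SZ, mul(SSZ, SSZ))), add(SSZ, Z)), add(mul(Z, Z), add(Z, Z)))
  →3  add(S(add(add(SZ, mul(SSZ, SSZ)), add(SSZ, Z))), add(mul(Z, Z), add(Z, Z)))
  →4  S(add(add(add(SZ, mul(SSZ, SSZ)), add(SSZ, Z)), add(mul(Z, Z), add(Z, Z))))
  →5  S(add(add(S(add(Z, mul(SSZ, SSZ))), add(SSZ, Z)), add(mul(Z, Z), add(Z, Z))))
  →6  S(add(S(add(add(Z, mul(SSZ, SSZ)), add(SSZ, Z))), add(mul(Z, Z), add(Z, Z))))
  →7  S(S(add(add(add(Z, mul(SSZ, SSZ)), add(SSZ, Z)), add(mul(Z, Z), add(Z, Z)))))
  →8  S(S(add(add(mul(SSZ, SSZ), add(SSZ, Z)), add(mul(Z, Z), add(Z, Z)))))
  →9  S(S(add(add(add(SSZ, mul(SZ, SSZ)), add(SSZ, Z)), add(mul(Z, Z), add(Z, Z)))))
  →10  S(S(add(add(S(add(SZ, mul(SZ, SSZ))), add(SSZ, Z)), add(mul(Z, Z), add(Z, Z)))))
  →11  S(S(add(S(add(add(SZ, mul(SZ, SSZ)), add(SSZ, Z))), add(mul(Z, Z), add(Z, Z)))))
  →12  S(S(S(add(add(add(SZ, mul(SZ, SSZ)), add(SSZ, Z)), add(mul(Z, Z), add(Z, Z))))))
  →13  S(S(S(add(add(S(add(Z, mul(SZ, SSZ))), add(SSZ, Z)), add(mul(Z, Z), add(Z, Z))))))
  →14  S(S(S(add(S(add(add(Z, mul(SZ, SSZ)), add(SSZ, Z))), add(mul(Z, Z), add(Z, Z))))))
  →15  S(S(S(S(add(add(add(Z, mul(SZ, SSZ)), add(SSZ, Z)), add(mul(Z, Z), add(Z, Z)))))))
  →16  S(S(S(S(add(add(mul(SZ, SSZ), add(SSZ, Z)), add(mul(Z, Z), add(Z, Z)))))))
  →17  S(S(S(S(add(add(add(SSZ, mul(Z, SSZ)), add(SSZ, Z)), add(mul(Z, Z), add(Z, Z)))))))
  →18  S(S(S(S(add(add(S(add(SZ, mul(Z, SSZ))), add(SSZ, Z)), add(mul(Z, Z), add(Z, Z)))))))
  →19  S(S(S(S(add(S(add(add(SZ, mul(Z, SSZ)), add(SSZ, Z))), add(mul(Z, Z), add(Z, Z)))))))
  →20  S(S(S(S(S(add(add(add(SZ, mul(Z, SSZ)), add(SSZ, Z)), add(mul(Z, Z), add(Z, Z))))))))
  →21  S(S(S(S(S(add(add(S(add(Z, mul(Z, SSZ))), add(SSZ, Z)), add(mul(Z, Z), add(Z, Z))))))))
  →22  S(S(S(S(S(add(S(add(add(Z, mul(Z, SSZ)), add(SSZ, Z))), add(mul(Z, Z), add(Z, Z))))))))
  →23  S(S(S(S(S(S(add(add(add(Z, mul(Z, SSZ)), add(SSZ, Z)), add(mul(Z, Z), add(Z, Z)))))))))
  →24  S(S(S(S(S(S(add(add(mul(Z, SSZ), add(SSZ, Z)), add(mul(Z, Z), add(Z, Z)))))))))
  →25  S(S(S(S(S(S(add(add(Z, add(SSZ, Z)), add(mul(Z, Z), add(Z, Z)))))))))
  →26  S(S(S(S(S(S(add(add(SSZ, Z), add(mul(Z, Z), add(Z, Z)))))))))
  →27  S(S(S(S(S(S(add(S(add(SZ, Z)), add(mul(Z, Z), add(Z, Z)))))))))
  →28  S(S(S(S(S(S(S(add(add(SZ, Z), add(mul(Z, Z), add(Z, Z))))))))))
  →29  S(S(S(S(S(S(S(add(S(add(Z, Z)), add(mul(Z, Z), add(Z, Z))))))))))
  →30  S(S(S(S(S(S(S(S(add(add(Z, Z), add(mul(Z, Z), add(Z, Z)))))))))))
  →31  S(S(S(S(S(S(S(S(add(Z, add(mul(Z, Z), add(Z, Z)))))))))))
  →32  S(S(S(S(S(S(S(S(add(mul(Z, Z), add(Z, Z))))))))))
  →33  S(S(S(S(S(S(S(S(add(Z, add(Z, Z))))))))))
  →34  S(S(S(S(S(S(S(S(add(Z, Z)))))))))
  →35  S^8(Z)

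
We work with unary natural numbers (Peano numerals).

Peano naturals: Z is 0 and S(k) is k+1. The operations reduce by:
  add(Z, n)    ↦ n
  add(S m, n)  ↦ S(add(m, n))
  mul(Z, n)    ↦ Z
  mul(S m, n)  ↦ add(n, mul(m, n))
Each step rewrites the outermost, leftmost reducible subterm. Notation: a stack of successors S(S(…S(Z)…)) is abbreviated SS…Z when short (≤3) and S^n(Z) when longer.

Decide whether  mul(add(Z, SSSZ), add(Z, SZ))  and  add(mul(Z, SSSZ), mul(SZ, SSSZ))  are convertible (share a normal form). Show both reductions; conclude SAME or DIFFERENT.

Term A:
  start: mul(add(Z, SSSZ), add(Z, SZ))
  →1  mul(SSSZ, add(Z, SZ))
  →2  add(add(Z, SZ), mul(SSZ, add(Z, SZ)))
  →3  add(SZ, mul(SSZ, add(Z, SZ)))
  →4  S(add(Z, mul(SSZ, add(Z, SZ))))
  →5  S(mul(SSZ, add(Z, SZ)))
  →6  S(add(add(Z, SZ), mul(SZ, add(Z, SZ))))
  →7  S(add(SZ, mul(SZ, add(Z, SZ))))
  →8  S(S(add(Z, mul(SZ, add(Z, SZ)))))
  →9  S(S(mul(SZ, add(Z, SZ))))
  →10  S(S(add(add(Z, SZ), mul(Z, add(Z, SZ)))))
  →11  S(S(add(SZ, mul(Z, add(Z, SZ)))))
  →12  S(S(S(add(Z, mul(Z, add(Z, SZ))))))
  →13  S(S(S(mul(Z, add(Z, SZ)))))
  →14  SSSZ

Term B:
  start: add(mul(Z, SSSZ), mul(SZ, SSSZ))
  →1  add(Z, mul(SZ, SSSZ))
  →2  mul(SZ, SSSZ)
  →3  add(SSSZ, mul(Z, SSSZ))
  →4  S(add(SSZ, mul(Z, SSSZ)))
  →5  S(S(add(SZ, mul(Z, SSSZ))))
  →6  S(S(S(add(Z, mul(Z, SSSZ)))))
  →7  S(S(S(mul(Z, SSSZ))))
  →8  SSSZ

Answer: SAME — A ⇓ SSSZ, B ⇓ SSSZ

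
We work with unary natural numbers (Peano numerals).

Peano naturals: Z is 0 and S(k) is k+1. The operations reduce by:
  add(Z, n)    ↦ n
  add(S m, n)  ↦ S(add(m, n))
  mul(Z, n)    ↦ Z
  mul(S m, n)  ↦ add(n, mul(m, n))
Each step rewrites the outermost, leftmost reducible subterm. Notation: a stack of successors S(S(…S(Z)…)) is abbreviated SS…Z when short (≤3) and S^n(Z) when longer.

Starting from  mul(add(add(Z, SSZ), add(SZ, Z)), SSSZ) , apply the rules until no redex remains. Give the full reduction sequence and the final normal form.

  start: mul(add(add(Z, SSZ), add(SZ, Z)), SSSZ)
  [1] mul(add(SSZ, add(SZ, Z)), SSSZ)
  [2] mul(S(add(SZ, add(SZ, Z))), SSSZ)
  [3] add(SSSZ, mul(add(SZ, add(SZ, Z)), SSSZ))
  [4] S(add(SSZ, mul(add(SZ, add(SZ, Z)), SSSZ)))
  [5] S(S(add(SZ, mul(add(SZ, add(SZ, Z)), SSSZ))))
  [6] S(S(S(add(Z, mul(add(SZ, add(SZ, Z)), SSSZ)))))
  [7] S(S(S(mul(add(SZ, add(SZ, Z)), SSSZ))))
  [8] S(S(S(mul(S(add(Z, add(SZ, Z))), SSSZ))))
  [9] S(S(S(add(SSSZ, mul(add(Z, add(SZ, Z)), SSSZ)))))
  [10] S(S(S(S(add(SSZ, mul(add(Z, add(SZ, Z)), SSSZ))))))
  [11] S(S(S(S(S(add(SZ, mul(add(Z, add(SZ, Z)), SSSZ)))))))
  [12] S(S(S(S(S(S(add(Z, mul(add(Z, add(SZ, Z)), SSSZ))))))))
  [13] S(S(S(S(S(S(mul(add(Z, add(SZ, Z)), SSSZ)))))))
  [14] S(S(S(S(S(S(mul(add(SZ, Z), SSSZ)))))))
  [15] S(S(S(S(S(S(mul(S(add(Z, Z)), SSSZ)))))))
  [16] S(S(S(S(S(S(add(SSSZ, mul(add(Z, Z), SSSZ))))))))
  [17] S(S(S(S(S(S(S(add(SSZ, mul(add(Z, Z), SSSZ)))))))))
  [18] S(S(S(S(S(S(S(S(add(SZ, mul(add(Z, Z), SSSZ))))))))))
  [19] S(S(S(S(S(S(S(S(S(add(Z, mul(add(Z, Z), SSSZ)))))))))))
  [20] S(S(S(S(S(S(S(S(S(mul(add(Z, Z), SSSZ))))))))))
  [21] S(S(S(S(S(S(S(S(S(mul(Z, SSSZ))))))))))
  [22] S^9(Z)

Answer: normal form = S^9(Z)  (in 22 steps)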